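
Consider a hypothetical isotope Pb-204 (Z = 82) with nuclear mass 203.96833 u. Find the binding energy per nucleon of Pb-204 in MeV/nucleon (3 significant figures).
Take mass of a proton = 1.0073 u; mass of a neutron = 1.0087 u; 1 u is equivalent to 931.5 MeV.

Σm = 82·m_p + 122·m_n = 82.5986 + 123.0614 = 205.6600 u
The mass defect is 205.6600 − 203.96833 = 1.69167 u.
Converting to energy: 1.69167 u × 931.5 MeV/u = 1575.79 MeV
Dividing by A = 204 gives 7.724 MeV per nucleon.

7.72 MeV/nucleon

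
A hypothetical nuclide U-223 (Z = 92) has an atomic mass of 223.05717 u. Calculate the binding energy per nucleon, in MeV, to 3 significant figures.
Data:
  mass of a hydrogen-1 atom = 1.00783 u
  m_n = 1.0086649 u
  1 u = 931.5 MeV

7.51 MeV/nucleon

Σm = 92·m(¹H) + 131·m_n = 92.72036 + 132.1351019 = 224.8554619 u
The mass defect is 224.8554619 − 223.05717 = 1.7982919 u.
Binding energy = Δm·c² = 1.7982919 × 931.5 MeV/u = 1675.11 MeV
BE/A = 1675.11 MeV / 223 = 7.512 MeV/nucleon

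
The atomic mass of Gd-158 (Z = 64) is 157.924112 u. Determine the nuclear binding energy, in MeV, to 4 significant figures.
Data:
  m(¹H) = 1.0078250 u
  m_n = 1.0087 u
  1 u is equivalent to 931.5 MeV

1299 MeV

Total constituent mass: 64 × 1.0078250 + 94 × 1.0087 = 159.3186000 u
The mass defect is 159.3186000 − 157.924112 = 1.3944880 u.
Binding energy = Δm·c² = 1.3944880 × 931.5 MeV/u = 1298.97 MeV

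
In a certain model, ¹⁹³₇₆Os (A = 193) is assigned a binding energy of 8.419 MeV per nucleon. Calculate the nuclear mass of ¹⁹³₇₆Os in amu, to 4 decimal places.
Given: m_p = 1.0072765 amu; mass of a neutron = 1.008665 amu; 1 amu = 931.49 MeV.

Total binding energy = 193 × 8.419 = 1624.867 MeV
Mass defect = 1624.867 MeV / (931.49 MeV/amu) = 1.744374 amu
Constituent mass = 76(1.0072765) + 117(1.008665) = 194.5668190 amu
Nuclear mass = 194.5668190 − 1.744374 = 192.8224450 amu ≈ 192.8224 amu (to 4 decimal places)

192.8224 amu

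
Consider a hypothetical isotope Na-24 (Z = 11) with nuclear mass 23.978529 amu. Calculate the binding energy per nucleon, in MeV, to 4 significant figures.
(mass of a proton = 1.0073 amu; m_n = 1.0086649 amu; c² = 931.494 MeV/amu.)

8.322 MeV/nucleon

Total constituent mass: 11 × 1.0073 + 13 × 1.0086649 = 24.1929437 amu
The mass defect is 24.1929437 − 23.978529 = 0.2144147 amu.
Converting to energy: 0.2144147 amu × 931.494 MeV/amu = 199.726 MeV
Per nucleon: 199.726 / 24 = 8.322 MeV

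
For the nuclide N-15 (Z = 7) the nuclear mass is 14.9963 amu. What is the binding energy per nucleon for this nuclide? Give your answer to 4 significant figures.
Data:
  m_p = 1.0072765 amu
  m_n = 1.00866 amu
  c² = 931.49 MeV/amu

The nucleus contains 7 protons and 15 − 7 = 8 neutrons.
Total constituent mass: 7 × 1.0072765 + 8 × 1.00866 = 15.1202155 amu
Mass defect Δm = 15.1202155 − 14.9963 = 0.1239155 amu
Binding energy = Δm·c² = 0.1239155 × 931.49 MeV/amu = 115.426 MeV
BE/A = 115.426 MeV / 15 = 7.695 MeV/nucleon

7.695 MeV/nucleon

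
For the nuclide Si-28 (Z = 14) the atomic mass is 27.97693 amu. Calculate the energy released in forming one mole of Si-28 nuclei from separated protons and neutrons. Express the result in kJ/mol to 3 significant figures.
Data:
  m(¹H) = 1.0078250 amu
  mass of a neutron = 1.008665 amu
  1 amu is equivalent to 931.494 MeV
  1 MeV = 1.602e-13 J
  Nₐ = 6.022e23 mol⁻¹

With 14 protons and 14 neutrons (A = 28):
Σm = 14·m(¹H) + 14·m_n = 14.1095500 + 14.121310 = 28.2308600 amu
Mass defect Δm = 28.2308600 − 27.97693 = 0.2539300 amu
Binding energy = Δm·c² = 0.2539300 × 931.494 MeV/amu = 236.534 MeV
Per nucleus in joules: 236.534 MeV × 1.602e-13 J/MeV = 3.7893e-11 J
Per mole: 3.7893e-11 J × 6.022e23 mol⁻¹ = 2.2819e+13 J/mol

2.28e+10 kJ/mol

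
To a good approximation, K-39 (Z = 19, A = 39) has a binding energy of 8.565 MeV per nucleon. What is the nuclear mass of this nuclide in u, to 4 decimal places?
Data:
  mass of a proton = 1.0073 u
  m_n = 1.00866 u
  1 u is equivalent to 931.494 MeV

38.9533 u

Total binding energy = 39 × 8.565 = 334.035 MeV
Mass defect = 334.035 MeV / (931.494 MeV/u) = 0.358601 u
Constituent mass = 19(1.0073) + 20(1.00866) = 39.31190 u
Nuclear mass = 39.31190 − 0.358601 = 38.953299 u ≈ 38.9533 u (to 4 decimal places)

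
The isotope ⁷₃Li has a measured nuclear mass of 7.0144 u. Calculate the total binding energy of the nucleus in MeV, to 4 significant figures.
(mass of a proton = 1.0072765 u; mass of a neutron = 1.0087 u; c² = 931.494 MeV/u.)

39.34 MeV

Σm = 3·m_p + 4·m_n = 3.0218295 + 4.0348 = 7.0566295 u
Mass defect Δm = 7.0566295 − 7.0144 = 0.0422295 u
Binding energy = Δm·c² = 0.0422295 × 931.494 MeV/u = 39.3365 MeV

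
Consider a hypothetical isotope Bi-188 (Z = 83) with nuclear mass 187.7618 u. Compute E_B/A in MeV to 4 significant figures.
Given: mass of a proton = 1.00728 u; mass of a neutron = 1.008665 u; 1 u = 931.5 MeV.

With 83 protons and 105 neutrons (A = 188):
Total constituent mass: 83 × 1.00728 + 105 × 1.008665 = 189.514065 u
The mass defect is 189.514065 − 187.7618 = 1.752265 u.
E_B = 1.752265 × 931.5 = 1632.23 MeV
Per nucleon: 1632.23 / 188 = 8.682 MeV

8.682 MeV/nucleon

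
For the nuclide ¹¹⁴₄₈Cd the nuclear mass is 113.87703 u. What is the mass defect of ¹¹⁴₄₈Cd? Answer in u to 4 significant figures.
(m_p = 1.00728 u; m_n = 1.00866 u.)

1.044 u

With 48 protons and 66 neutrons (A = 114):
Total constituent mass: 48 × 1.00728 + 66 × 1.00866 = 114.92100 u
Mass defect Δm = 114.92100 − 113.87703 = 1.04397 u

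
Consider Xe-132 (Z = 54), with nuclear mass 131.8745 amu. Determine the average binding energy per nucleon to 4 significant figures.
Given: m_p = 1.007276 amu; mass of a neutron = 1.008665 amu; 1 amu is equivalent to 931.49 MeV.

Mass of separated nucleons = 54(1.007276) + 78(1.008665) = 54.392904 + 78.675870 = 133.068774 amu
Mass defect Δm = 133.068774 − 131.8745 = 1.194274 amu
Converting to energy: 1.194274 amu × 931.49 MeV/amu = 1112.45 MeV
BE/A = 1112.45 MeV / 132 = 8.428 MeV/nucleon

8.428 MeV/nucleon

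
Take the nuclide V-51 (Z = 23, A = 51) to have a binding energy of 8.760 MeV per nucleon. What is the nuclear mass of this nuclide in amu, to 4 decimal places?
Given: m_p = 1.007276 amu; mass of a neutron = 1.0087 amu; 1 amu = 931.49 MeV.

Total binding energy = 51 × 8.760 = 446.760 MeV
Mass defect = 446.760 MeV / (931.49 MeV/amu) = 0.479619 amu
Constituent mass = 23(1.007276) + 28(1.0087) = 51.410948 amu
Nuclear mass = 51.410948 − 0.479619 = 50.931329 amu ≈ 50.9313 amu (to 4 decimal places)

50.9313 amu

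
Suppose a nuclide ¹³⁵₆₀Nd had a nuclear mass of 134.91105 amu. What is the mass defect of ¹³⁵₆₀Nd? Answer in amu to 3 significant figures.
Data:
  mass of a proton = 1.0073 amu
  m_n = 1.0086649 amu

1.18 amu

Z = 60, so N = A − Z = 135 − 60 = 75.
Total constituent mass: 60 × 1.0073 + 75 × 1.0086649 = 136.0878675 amu
Δm = 136.0878675 − 134.91105 = 1.1768175 amu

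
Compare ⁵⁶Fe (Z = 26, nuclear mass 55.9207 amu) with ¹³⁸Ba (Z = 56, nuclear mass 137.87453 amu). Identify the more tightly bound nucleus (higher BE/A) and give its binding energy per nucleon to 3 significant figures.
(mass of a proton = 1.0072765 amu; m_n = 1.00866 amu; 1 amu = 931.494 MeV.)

⁵⁶Fe: Σm = 26(1.0072765) + 30(1.00866) = 56.4489890 amu; Δm = 0.5282890 amu; E_B = 492.098 MeV; E_B/A = 8.787 MeV
¹³⁸Ba: Σm = 56(1.0072765) + 82(1.00866) = 139.1176040 amu; Δm = 1.2430740 amu; E_B = 1157.9 MeV; E_B/A = 8.391 MeV
⁵⁶Fe has the higher binding energy per nucleon, so it is the more tightly bound nucleus.

⁵⁶Fe; 8.79 MeV/nucleon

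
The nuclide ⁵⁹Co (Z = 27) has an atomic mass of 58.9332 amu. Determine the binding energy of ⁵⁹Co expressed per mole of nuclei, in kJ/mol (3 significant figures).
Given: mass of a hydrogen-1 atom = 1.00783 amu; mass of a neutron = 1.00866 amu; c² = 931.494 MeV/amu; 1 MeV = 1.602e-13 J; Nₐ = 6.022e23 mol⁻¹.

4.99e+10 kJ/mol

With 27 protons and 32 neutrons (A = 59):
Mass of separated nucleons = 27(1.00783) + 32(1.00866) = 27.21141 + 32.27712 = 59.48853 amu
The mass defect is 59.48853 − 58.9332 = 0.55533 amu.
Binding energy = Δm·c² = 0.55533 × 931.494 MeV/amu = 517.287 MeV
Per nucleus in joules: 517.287 MeV × 1.602e-13 J/MeV = 8.2869e-11 J
Per mole: 8.2869e-11 J × 6.022e23 mol⁻¹ = 4.9904e+13 J/mol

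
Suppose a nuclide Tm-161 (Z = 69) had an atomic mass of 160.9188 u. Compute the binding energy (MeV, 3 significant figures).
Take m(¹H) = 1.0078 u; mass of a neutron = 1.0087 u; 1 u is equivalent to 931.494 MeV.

Z = 69, so N = A − Z = 161 − 69 = 92.
Σm = 69·m(¹H) + 92·m_n = 69.5382 + 92.8004 = 162.3386 u
Mass defect Δm = 162.3386 − 160.9188 = 1.4198 u
E_B = 1.4198 × 931.494 = 1322.54 MeV

1320 MeV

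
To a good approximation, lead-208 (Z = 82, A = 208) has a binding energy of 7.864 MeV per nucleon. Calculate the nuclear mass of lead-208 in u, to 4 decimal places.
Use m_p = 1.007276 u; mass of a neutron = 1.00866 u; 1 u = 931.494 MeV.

207.9318 u

Total binding energy = 208 × 7.864 = 1635.712 MeV
Mass defect = 1635.712 MeV / (931.494 MeV/u) = 1.756009 u
Constituent mass = 82(1.007276) + 126(1.00866) = 209.687792 u
Nuclear mass = 209.687792 − 1.756009 = 207.931783 u ≈ 207.9318 u (to 4 decimal places)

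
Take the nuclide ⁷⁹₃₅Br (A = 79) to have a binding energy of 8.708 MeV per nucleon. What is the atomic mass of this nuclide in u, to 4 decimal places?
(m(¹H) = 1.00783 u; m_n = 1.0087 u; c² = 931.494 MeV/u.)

78.9183 u

Total binding energy = 79 × 8.708 = 687.932 MeV
Mass defect = 687.932 MeV / (931.494 MeV/u) = 0.738525 u
Constituent mass = 35(1.00783) + 44(1.0087) = 79.65685 u
Atomic mass = 79.65685 − 0.738525 = 78.918325 u ≈ 78.9183 u (to 4 decimal places)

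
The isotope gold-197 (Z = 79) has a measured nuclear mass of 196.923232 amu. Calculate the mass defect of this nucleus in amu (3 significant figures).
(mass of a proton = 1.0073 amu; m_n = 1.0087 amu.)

With 79 protons and 118 neutrons (A = 197):
Total constituent mass: 79 × 1.0073 + 118 × 1.0087 = 198.6033 amu
Δm = 198.6033 − 196.923232 = 1.680068 amu

1.68 amu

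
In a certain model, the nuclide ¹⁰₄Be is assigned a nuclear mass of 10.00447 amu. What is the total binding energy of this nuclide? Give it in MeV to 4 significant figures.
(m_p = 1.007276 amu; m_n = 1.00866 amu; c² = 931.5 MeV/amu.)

With 4 protons and 6 neutrons (A = 10):
Σm = 4·m_p + 6·m_n = 4.029104 + 6.05196 = 10.081064 amu
Mass defect Δm = 10.081064 − 10.00447 = 0.076594 amu
Converting to energy: 0.076594 amu × 931.5 MeV/amu = 71.3473 MeV

71.35 MeV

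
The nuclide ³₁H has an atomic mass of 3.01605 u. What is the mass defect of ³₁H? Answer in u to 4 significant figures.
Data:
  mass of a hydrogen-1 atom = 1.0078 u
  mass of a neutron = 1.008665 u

0.009080 u

Mass of separated nucleons = 1(1.0078) + 2(1.008665) = 1.0078 + 2.017330 = 3.025130 u
The mass defect is 3.025130 − 3.01605 = 0.009080 u.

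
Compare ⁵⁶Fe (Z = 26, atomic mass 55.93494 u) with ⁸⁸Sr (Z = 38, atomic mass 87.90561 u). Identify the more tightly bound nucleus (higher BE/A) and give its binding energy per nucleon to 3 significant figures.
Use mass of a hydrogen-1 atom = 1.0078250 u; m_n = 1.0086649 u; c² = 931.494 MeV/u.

⁵⁶Fe: Σm = 26(1.0078250) + 30(1.0086649) = 56.4633970 u; Δm = 0.5284570 u; E_B = 492.25 MeV; E_B/A = 8.790 MeV
⁸⁸Sr: Σm = 38(1.0078250) + 50(1.0086649) = 88.7305950 u; Δm = 0.8249850 u; E_B = 768.47 MeV; E_B/A = 8.733 MeV
⁵⁶Fe has the higher binding energy per nucleon, so it is the more tightly bound nucleus.

⁵⁶Fe; 8.79 MeV/nucleon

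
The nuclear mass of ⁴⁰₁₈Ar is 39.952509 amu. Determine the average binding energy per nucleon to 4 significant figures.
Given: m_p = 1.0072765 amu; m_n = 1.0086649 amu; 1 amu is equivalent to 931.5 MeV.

With 18 protons and 22 neutrons (A = 40):
Mass of separated nucleons = 18(1.0072765) + 22(1.0086649) = 18.1309770 + 22.1906278 = 40.3216048 amu
The mass defect is 40.3216048 − 39.952509 = 0.3690958 amu.
Binding energy = Δm·c² = 0.3690958 × 931.5 MeV/amu = 343.813 MeV
BE/A = 343.813 MeV / 40 = 8.595 MeV/nucleon

8.595 MeV/nucleon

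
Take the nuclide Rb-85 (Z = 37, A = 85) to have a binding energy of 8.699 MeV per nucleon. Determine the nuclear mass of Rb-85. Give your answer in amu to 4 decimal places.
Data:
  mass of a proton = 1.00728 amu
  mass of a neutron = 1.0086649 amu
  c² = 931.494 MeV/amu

84.8915 amu

Total binding energy = 85 × 8.699 = 739.415 MeV
Mass defect = 739.415 MeV / (931.494 MeV/amu) = 0.793795 amu
Constituent mass = 37(1.00728) + 48(1.0086649) = 85.6852752 amu
Nuclear mass = 85.6852752 − 0.793795 = 84.8914802 amu ≈ 84.8915 amu (to 4 decimal places)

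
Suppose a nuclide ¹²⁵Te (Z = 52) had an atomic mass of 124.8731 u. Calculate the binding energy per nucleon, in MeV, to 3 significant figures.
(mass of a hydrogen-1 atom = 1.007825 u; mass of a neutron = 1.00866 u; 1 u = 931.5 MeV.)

The nucleus contains 52 protons and 125 − 52 = 73 neutrons.
Σm = 52·m(¹H) + 73·m_n = 52.406900 + 73.63218 = 126.039080 u
The mass defect is 126.039080 − 124.8731 = 1.165980 u.
E_B = 1.165980 × 931.5 = 1086.11 MeV
Per nucleon: 1086.11 / 125 = 8.689 MeV

8.69 MeV/nucleon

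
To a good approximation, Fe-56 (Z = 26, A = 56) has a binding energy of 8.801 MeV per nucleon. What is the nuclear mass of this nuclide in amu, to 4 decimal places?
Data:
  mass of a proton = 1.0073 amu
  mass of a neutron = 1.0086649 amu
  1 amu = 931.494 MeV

55.9206 amu

Total binding energy = 56 × 8.801 = 492.856 MeV
Mass defect = 492.856 MeV / (931.494 MeV/amu) = 0.529103 amu
Constituent mass = 26(1.0073) + 30(1.0086649) = 56.4497470 amu
Nuclear mass = 56.4497470 − 0.529103 = 55.9206440 amu ≈ 55.9206 amu (to 4 decimal places)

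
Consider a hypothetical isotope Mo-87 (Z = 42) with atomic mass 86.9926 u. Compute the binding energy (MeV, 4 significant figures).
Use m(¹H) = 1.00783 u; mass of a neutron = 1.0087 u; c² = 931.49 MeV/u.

Total constituent mass: 42 × 1.00783 + 45 × 1.0087 = 87.72036 u
Δm = 87.72036 − 86.9926 = 0.72776 u
Binding energy = Δm·c² = 0.72776 × 931.49 MeV/u = 677.901 MeV

677.9 MeV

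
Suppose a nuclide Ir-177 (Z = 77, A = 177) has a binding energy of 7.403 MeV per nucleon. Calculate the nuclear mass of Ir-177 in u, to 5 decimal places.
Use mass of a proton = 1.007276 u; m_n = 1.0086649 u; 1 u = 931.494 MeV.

Total binding energy = 177 × 7.403 = 1310.331 MeV
Mass defect = 1310.331 MeV / (931.494 MeV/u) = 1.4066983 u
Constituent mass = 77(1.007276) + 100(1.0086649) = 178.4267420 u
Nuclear mass = 178.4267420 − 1.4066983 = 177.0200437 u ≈ 177.02004 u (to 5 decimal places)

177.02004 u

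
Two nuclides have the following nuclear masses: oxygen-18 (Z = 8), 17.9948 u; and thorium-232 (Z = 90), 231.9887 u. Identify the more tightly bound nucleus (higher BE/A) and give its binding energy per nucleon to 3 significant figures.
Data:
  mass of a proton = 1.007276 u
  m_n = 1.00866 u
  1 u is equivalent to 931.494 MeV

oxygen-18; 7.76 MeV/nucleon

oxygen-18: Σm = 8(1.007276) + 10(1.00866) = 18.144808 u; Δm = 0.150008 u; E_B = 139.73 MeV; E_B/A = 7.763 MeV
thorium-232: Σm = 90(1.007276) + 142(1.00866) = 233.884560 u; Δm = 1.895860 u; E_B = 1766.0 MeV; E_B/A = 7.612 MeV
oxygen-18 has the higher binding energy per nucleon, so it is the more tightly bound nucleus.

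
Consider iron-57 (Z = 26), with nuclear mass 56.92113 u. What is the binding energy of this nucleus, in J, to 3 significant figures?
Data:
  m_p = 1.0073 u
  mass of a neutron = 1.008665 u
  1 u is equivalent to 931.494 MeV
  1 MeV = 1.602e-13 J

8.02e-11 J

Total constituent mass: 26 × 1.0073 + 31 × 1.008665 = 57.458415 u
Δm = 57.458415 − 56.92113 = 0.537285 u
Converting to energy: 0.537285 u × 931.494 MeV/u = 500.478 MeV
In joules: 500.478 MeV × 1.602e-13 J/MeV = 8.0177e-11 J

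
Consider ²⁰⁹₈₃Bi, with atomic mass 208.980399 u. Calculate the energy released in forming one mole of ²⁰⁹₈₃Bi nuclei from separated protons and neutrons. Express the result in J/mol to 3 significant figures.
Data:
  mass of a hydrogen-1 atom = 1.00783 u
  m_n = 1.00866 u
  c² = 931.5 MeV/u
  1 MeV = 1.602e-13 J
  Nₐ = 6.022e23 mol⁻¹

Σm = 83·m(¹H) + 126·m_n = 83.64989 + 127.09116 = 210.74105 u
Δm = 210.74105 − 208.980399 = 1.760651 u
E_B = 1.760651 × 931.5 = 1640.05 MeV
Per nucleus in joules: 1640.05 MeV × 1.602e-13 J/MeV = 2.6274e-10 J
Per mole: 2.6274e-10 J × 6.022e23 mol⁻¹ = 1.5822e+14 J/mol

1.58e+14 J/mol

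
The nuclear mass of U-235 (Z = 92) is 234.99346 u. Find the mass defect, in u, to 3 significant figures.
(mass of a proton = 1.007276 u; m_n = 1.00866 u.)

Z = 92, so N = A − Z = 235 − 92 = 143.
Σm = 92·m_p + 143·m_n = 92.669392 + 144.23838 = 236.907772 u
Δm = 236.907772 − 234.99346 = 1.914312 u

1.91 u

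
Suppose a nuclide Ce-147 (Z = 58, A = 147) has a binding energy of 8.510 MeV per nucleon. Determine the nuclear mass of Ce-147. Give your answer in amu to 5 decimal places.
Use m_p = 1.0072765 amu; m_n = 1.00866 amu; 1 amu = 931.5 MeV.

Total binding energy = 147 × 8.510 = 1250.970 MeV
Mass defect = 1250.970 MeV / (931.5 MeV/amu) = 1.3429630 amu
Constituent mass = 58(1.0072765) + 89(1.00866) = 148.1927770 amu
Nuclear mass = 148.1927770 − 1.3429630 = 146.8498140 amu ≈ 146.84981 amu (to 5 decimal places)

146.84981 amu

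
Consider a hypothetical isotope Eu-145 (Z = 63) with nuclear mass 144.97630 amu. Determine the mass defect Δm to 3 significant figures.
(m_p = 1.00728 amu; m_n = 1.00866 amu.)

1.19 amu

With 63 protons and 82 neutrons (A = 145):
Mass of separated nucleons = 63(1.00728) + 82(1.00866) = 63.45864 + 82.71012 = 146.16876 amu
Mass defect Δm = 146.16876 − 144.97630 = 1.19246 amu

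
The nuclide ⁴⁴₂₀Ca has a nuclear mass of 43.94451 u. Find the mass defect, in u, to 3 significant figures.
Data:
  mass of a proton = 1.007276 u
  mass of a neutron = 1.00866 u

0.409 u

Total constituent mass: 20 × 1.007276 + 24 × 1.00866 = 44.353360 u
Mass defect Δm = 44.353360 − 43.94451 = 0.408850 u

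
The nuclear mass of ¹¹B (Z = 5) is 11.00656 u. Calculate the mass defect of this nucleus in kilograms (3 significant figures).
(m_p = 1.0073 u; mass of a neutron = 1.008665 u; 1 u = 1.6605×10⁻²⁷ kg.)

1.36e-28 kg

With 5 protons and 6 neutrons (A = 11):
Mass of separated nucleons = 5(1.0073) + 6(1.008665) = 5.0365 + 6.051990 = 11.088490 u
Δm = 11.088490 − 11.00656 = 0.081930 u
In SI units: 0.081930 u × 1.6605×10⁻²⁷ kg/u = 1.3604e-28 kg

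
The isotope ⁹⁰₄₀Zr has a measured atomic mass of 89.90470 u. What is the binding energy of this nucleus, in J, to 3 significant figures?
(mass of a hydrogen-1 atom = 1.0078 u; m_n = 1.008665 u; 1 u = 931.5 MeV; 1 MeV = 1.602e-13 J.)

1.25e-10 J

With 40 protons and 50 neutrons (A = 90):
Σm = 40·m(¹H) + 50·m_n = 40.3120 + 50.433250 = 90.745250 u
Mass defect Δm = 90.745250 − 89.90470 = 0.840550 u
E_B = 0.840550 × 931.5 = 782.972 MeV
In joules: 782.972 MeV × 1.602e-13 J/MeV = 1.2543e-10 J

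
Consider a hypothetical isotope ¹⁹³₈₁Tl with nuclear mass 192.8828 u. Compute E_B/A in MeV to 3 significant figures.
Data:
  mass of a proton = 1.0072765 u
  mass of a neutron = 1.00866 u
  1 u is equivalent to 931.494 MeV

8.09 MeV/nucleon

The nucleus contains 81 protons and 193 − 81 = 112 neutrons.
Total constituent mass: 81 × 1.0072765 + 112 × 1.00866 = 194.5593165 u
Mass defect Δm = 194.5593165 − 192.8828 = 1.6765165 u
Binding energy = Δm·c² = 1.6765165 × 931.494 MeV/u = 1561.67 MeV
Dividing by A = 193 gives 8.092 MeV per nucleon.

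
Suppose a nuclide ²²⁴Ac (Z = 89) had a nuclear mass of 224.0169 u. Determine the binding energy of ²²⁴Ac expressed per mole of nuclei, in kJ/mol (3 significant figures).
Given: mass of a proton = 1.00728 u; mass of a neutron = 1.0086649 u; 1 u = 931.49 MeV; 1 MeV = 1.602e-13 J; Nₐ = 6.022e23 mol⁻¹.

1.62e+11 kJ/mol

Mass of separated nucleons = 89(1.00728) + 135(1.0086649) = 89.64792 + 136.1697615 = 225.8176815 u
Mass defect Δm = 225.8176815 − 224.0169 = 1.8007815 u
E_B = 1.8007815 × 931.49 = 1677.41 MeV
Per nucleus in joules: 1677.41 MeV × 1.602e-13 J/MeV = 2.6872e-10 J
Per mole: 2.6872e-10 J × 6.022e23 mol⁻¹ = 1.6182e+14 J/mol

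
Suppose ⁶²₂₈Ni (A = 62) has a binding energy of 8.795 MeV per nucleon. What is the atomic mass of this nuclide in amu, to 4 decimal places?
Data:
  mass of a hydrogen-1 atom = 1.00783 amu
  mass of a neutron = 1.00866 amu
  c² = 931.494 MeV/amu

61.9283 amu

Total binding energy = 62 × 8.795 = 545.290 MeV
Mass defect = 545.290 MeV / (931.494 MeV/amu) = 0.585393 amu
Constituent mass = 28(1.00783) + 34(1.00866) = 62.51368 amu
Atomic mass = 62.51368 − 0.585393 = 61.928287 amu ≈ 61.9283 amu (to 4 decimal places)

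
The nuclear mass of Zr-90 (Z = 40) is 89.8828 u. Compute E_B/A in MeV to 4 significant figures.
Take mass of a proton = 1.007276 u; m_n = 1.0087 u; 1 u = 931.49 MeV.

8.727 MeV/nucleon

Mass of separated nucleons = 40(1.007276) + 50(1.0087) = 40.291040 + 50.4350 = 90.726040 u
Mass defect Δm = 90.726040 − 89.8828 = 0.843240 u
E_B = 0.843240 × 931.49 = 785.470 MeV
BE/A = 785.470 MeV / 90 = 8.727 MeV/nucleon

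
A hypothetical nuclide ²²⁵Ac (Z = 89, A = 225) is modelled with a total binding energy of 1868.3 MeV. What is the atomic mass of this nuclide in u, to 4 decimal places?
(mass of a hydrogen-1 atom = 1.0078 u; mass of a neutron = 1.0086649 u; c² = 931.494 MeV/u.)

224.8669 u

Mass defect = 1868.3 MeV / (931.494 MeV/u) = 2.005703 u
Constituent mass = 89(1.0078) + 136(1.0086649) = 226.8726264 u
Atomic mass = 226.8726264 − 2.005703 = 224.8669234 u ≈ 224.8669 u (to 4 decimal places)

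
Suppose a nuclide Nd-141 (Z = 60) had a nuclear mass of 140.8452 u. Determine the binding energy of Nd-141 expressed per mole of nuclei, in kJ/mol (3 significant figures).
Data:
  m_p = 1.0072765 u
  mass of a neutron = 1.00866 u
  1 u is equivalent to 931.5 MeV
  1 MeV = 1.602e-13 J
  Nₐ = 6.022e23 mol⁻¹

1.16e+11 kJ/mol

Z = 60, so N = A − Z = 141 − 60 = 81.
Mass of separated nucleons = 60(1.0072765) + 81(1.00866) = 60.4365900 + 81.70146 = 142.1380500 u
The mass defect is 142.1380500 − 140.8452 = 1.2928500 u.
E_B = 1.2928500 × 931.5 = 1204.29 MeV
Per nucleus in joules: 1204.29 MeV × 1.602e-13 J/MeV = 1.9293e-10 J
Per mole: 1.9293e-10 J × 6.022e23 mol⁻¹ = 1.1618e+14 J/mol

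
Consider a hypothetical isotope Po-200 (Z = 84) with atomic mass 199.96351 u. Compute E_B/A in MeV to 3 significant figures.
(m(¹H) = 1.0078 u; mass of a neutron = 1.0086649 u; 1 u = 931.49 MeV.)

Z = 84, so N = A − Z = 200 − 84 = 116.
Σm = 84·m(¹H) + 116·m_n = 84.6552 + 117.0051284 = 201.6603284 u
Δm = 201.6603284 − 199.96351 = 1.6968184 u
Binding energy = Δm·c² = 1.6968184 × 931.49 MeV/u = 1580.57 MeV
Dividing by A = 200 gives 7.903 MeV per nucleon.

7.90 MeV/nucleon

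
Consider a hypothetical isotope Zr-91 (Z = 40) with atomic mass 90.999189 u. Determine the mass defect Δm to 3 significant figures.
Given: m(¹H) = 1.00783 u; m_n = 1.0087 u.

0.758 u

Total constituent mass: 40 × 1.00783 + 51 × 1.0087 = 91.75690 u
Mass defect Δm = 91.75690 − 90.999189 = 0.757711 u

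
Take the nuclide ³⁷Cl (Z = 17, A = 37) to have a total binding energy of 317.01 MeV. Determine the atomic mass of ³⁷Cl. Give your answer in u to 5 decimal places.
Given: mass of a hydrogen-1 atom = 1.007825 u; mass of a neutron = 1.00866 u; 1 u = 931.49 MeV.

36.96590 u

Mass defect = 317.01 MeV / (931.49 MeV/u) = 0.3403257 u
Constituent mass = 17(1.007825) + 20(1.00866) = 37.306225 u
Atomic mass = 37.306225 − 0.3403257 = 36.9658993 u ≈ 36.96590 u (to 5 decimal places)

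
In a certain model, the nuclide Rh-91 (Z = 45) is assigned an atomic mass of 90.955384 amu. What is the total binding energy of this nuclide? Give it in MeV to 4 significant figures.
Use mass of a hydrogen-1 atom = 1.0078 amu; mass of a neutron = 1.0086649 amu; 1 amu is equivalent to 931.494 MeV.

739.8 MeV

Total constituent mass: 45 × 1.0078 + 46 × 1.0086649 = 91.7495854 amu
Δm = 91.7495854 − 90.955384 = 0.7942014 amu
Binding energy = Δm·c² = 0.7942014 × 931.494 MeV/amu = 739.794 MeV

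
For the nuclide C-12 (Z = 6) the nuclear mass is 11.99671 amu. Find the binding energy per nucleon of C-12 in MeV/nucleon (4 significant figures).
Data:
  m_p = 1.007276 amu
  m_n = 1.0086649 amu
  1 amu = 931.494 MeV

The nucleus contains 6 protons and 12 − 6 = 6 neutrons.
Mass of separated nucleons = 6(1.007276) + 6(1.0086649) = 6.043656 + 6.0519894 = 12.0956454 amu
Mass defect Δm = 12.0956454 − 11.99671 = 0.0989354 amu
Binding energy = Δm·c² = 0.0989354 × 931.494 MeV/amu = 92.1577 MeV
Dividing by A = 12 gives 7.680 MeV per nucleon.

7.680 MeV/nucleon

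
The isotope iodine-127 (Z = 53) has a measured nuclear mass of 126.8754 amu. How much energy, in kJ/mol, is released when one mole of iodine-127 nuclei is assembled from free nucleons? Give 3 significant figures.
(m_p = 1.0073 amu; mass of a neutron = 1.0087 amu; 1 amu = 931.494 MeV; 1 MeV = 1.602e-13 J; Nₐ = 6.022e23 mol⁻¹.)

1.04e+11 kJ/mol

With 53 protons and 74 neutrons (A = 127):
Σm = 53·m_p + 74·m_n = 53.3869 + 74.6438 = 128.0307 amu
The mass defect is 128.0307 − 126.8754 = 1.1553 amu.
Converting to energy: 1.1553 amu × 931.494 MeV/amu = 1076.16 MeV
Per nucleus in joules: 1076.16 MeV × 1.602e-13 J/MeV = 1.7240e-10 J
Per mole: 1.7240e-10 J × 6.022e23 mol⁻¹ = 1.0382e+14 J/mol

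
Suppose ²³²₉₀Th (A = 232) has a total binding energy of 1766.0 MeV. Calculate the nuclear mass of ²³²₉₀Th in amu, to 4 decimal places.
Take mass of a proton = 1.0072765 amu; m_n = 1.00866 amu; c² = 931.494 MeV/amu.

Mass defect = 1766.0 MeV / (931.494 MeV/amu) = 1.895879 amu
Constituent mass = 90(1.0072765) + 142(1.00866) = 233.8846050 amu
Nuclear mass = 233.8846050 − 1.895879 = 231.9887260 amu ≈ 231.9887 amu (to 4 decimal places)

231.9887 amu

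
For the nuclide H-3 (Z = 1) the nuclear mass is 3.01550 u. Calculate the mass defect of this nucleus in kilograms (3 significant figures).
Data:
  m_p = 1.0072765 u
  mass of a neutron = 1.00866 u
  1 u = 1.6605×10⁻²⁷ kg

1.51e-29 kg

The nucleus contains 1 protons and 3 − 1 = 2 neutrons.
Mass of separated nucleons = 1(1.0072765) + 2(1.00866) = 1.0072765 + 2.01732 = 3.0245965 u
The mass defect is 3.0245965 − 3.01550 = 0.0090965 u.
In SI units: 0.0090965 u × 1.6605×10⁻²⁷ kg/u = 1.5105e-29 kg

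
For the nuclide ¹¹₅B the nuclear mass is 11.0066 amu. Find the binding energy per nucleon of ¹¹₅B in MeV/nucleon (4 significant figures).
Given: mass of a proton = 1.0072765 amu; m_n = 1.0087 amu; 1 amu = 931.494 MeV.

6.942 MeV/nucleon

Σm = 5·m_p + 6·m_n = 5.0363825 + 6.0522 = 11.0885825 amu
The mass defect is 11.0885825 − 11.0066 = 0.0819825 amu.
Binding energy = Δm·c² = 0.0819825 × 931.494 MeV/amu = 76.3662 MeV
Per nucleon: 76.3662 / 11 = 6.942 MeV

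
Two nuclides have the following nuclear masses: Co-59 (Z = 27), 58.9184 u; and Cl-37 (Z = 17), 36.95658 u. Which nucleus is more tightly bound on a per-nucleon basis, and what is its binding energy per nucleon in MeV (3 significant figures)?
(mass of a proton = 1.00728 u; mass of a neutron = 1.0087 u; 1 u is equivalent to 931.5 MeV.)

Co-59; 8.79 MeV/nucleon

Co-59: Σm = 27(1.00728) + 32(1.0087) = 59.47496 u; Δm = 0.55656 u; E_B = 518.44 MeV; E_B/A = 8.787 MeV
Cl-37: Σm = 17(1.00728) + 20(1.0087) = 37.29776 u; Δm = 0.34118 u; E_B = 317.81 MeV; E_B/A = 8.589 MeV
Co-59 has the higher binding energy per nucleon, so it is the more tightly bound nucleus.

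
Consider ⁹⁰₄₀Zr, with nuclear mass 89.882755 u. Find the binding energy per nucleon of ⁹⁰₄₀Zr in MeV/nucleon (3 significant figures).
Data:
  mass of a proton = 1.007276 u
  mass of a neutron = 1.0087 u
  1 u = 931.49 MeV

The nucleus contains 40 protons and 90 − 40 = 50 neutrons.
Mass of separated nucleons = 40(1.007276) + 50(1.0087) = 40.291040 + 50.4350 = 90.726040 u
The mass defect is 90.726040 − 89.882755 = 0.843285 u.
E_B = 0.843285 × 931.49 = 785.512 MeV
Dividing by A = 90 gives 8.728 MeV per nucleon.

8.73 MeV/nucleon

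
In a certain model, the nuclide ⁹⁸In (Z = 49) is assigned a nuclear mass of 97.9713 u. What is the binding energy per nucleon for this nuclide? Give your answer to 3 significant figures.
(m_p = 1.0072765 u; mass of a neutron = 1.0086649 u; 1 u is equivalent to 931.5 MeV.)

7.70 MeV/nucleon

Total constituent mass: 49 × 1.0072765 + 49 × 1.0086649 = 98.7811286 u
Mass defect Δm = 98.7811286 − 97.9713 = 0.8098286 u
Binding energy = Δm·c² = 0.8098286 × 931.5 MeV/u = 754.355 MeV
Per nucleon: 754.355 / 98 = 7.698 MeV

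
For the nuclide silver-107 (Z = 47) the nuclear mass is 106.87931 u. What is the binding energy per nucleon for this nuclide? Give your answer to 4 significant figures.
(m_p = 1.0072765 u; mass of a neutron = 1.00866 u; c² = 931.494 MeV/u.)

Total constituent mass: 47 × 1.0072765 + 60 × 1.00866 = 107.8615955 u
Mass defect Δm = 107.8615955 − 106.87931 = 0.9822855 u
E_B = 0.9822855 × 931.494 = 914.993 MeV
Dividing by A = 107 gives 8.551 MeV per nucleon.

8.551 MeV/nucleon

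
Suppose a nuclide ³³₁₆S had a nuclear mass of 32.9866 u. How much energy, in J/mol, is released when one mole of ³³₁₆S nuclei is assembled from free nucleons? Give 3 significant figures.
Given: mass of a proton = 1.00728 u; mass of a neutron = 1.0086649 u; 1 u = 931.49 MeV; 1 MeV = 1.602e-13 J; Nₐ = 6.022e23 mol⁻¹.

With 16 protons and 17 neutrons (A = 33):
Total constituent mass: 16 × 1.00728 + 17 × 1.0086649 = 33.2637833 u
Δm = 33.2637833 − 32.9866 = 0.2771833 u
E_B = 0.2771833 × 931.49 = 258.193 MeV
Per nucleus in joules: 258.193 MeV × 1.602e-13 J/MeV = 4.1363e-11 J
Per mole: 4.1363e-11 J × 6.022e23 mol⁻¹ = 2.4909e+13 J/mol

2.49e+13 J/mol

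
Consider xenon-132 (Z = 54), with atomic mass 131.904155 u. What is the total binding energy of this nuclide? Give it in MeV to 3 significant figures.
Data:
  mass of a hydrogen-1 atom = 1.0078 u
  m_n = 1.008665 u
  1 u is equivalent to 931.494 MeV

Σm = 54·m(¹H) + 78·m_n = 54.4212 + 78.675870 = 133.097070 u
The mass defect is 133.097070 − 131.904155 = 1.192915 u.
E_B = 1.192915 × 931.494 = 1111.19 MeV

1110 MeV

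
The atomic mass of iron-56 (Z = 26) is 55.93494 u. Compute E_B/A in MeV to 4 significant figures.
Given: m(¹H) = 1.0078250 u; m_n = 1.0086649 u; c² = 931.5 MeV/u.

8.790 MeV/nucleon

Mass of separated nucleons = 26(1.0078250) + 30(1.0086649) = 26.2034500 + 30.2599470 = 56.4633970 u
The mass defect is 56.4633970 − 55.93494 = 0.5284570 u.
Binding energy = Δm·c² = 0.5284570 × 931.5 MeV/u = 492.258 MeV
Dividing by A = 56 gives 8.790 MeV per nucleon.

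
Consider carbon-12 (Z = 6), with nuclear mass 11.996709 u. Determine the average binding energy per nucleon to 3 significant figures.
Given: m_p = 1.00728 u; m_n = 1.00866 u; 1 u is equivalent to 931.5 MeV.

Z = 6, so N = A − Z = 12 − 6 = 6.
Σm = 6·m_p + 6·m_n = 6.04368 + 6.05196 = 12.09564 u
The mass defect is 12.09564 − 11.996709 = 0.098931 u.
E_B = 0.098931 × 931.5 = 92.1542 MeV
BE/A = 92.1542 MeV / 12 = 7.680 MeV/nucleon

7.68 MeV/nucleon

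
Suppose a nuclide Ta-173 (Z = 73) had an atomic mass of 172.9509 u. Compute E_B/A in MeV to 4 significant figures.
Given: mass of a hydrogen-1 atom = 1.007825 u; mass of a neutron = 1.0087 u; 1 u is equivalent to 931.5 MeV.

Z = 73, so N = A − Z = 173 − 73 = 100.
Σm = 73·m(¹H) + 100·m_n = 73.571225 + 100.8700 = 174.441225 u
The mass defect is 174.441225 − 172.9509 = 1.490325 u.
E_B = 1.490325 × 931.5 = 1388.238 MeV
Dividing by A = 173 gives 8.024 MeV per nucleon.

8.024 MeV/nucleon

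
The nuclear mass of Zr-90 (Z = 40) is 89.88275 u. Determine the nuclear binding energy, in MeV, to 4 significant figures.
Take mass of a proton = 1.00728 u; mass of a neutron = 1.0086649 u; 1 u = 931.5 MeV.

Mass of separated nucleons = 40(1.00728) + 50(1.0086649) = 40.29120 + 50.4332450 = 90.7244450 u
Δm = 90.7244450 − 89.88275 = 0.8416950 u
Converting to energy: 0.8416950 u × 931.5 MeV/u = 784.039 MeV

784.0 MeV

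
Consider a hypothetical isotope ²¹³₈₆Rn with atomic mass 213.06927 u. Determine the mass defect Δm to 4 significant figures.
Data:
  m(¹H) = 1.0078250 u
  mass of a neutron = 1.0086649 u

1.704 u

Mass of separated nucleons = 86(1.0078250) + 127(1.0086649) = 86.6729500 + 128.1004423 = 214.7733923 u
Δm = 214.7733923 − 213.06927 = 1.7041223 u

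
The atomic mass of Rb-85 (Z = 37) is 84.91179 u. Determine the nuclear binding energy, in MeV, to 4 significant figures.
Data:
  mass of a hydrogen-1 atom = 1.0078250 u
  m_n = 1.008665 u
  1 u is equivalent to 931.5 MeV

739.3 MeV

Total constituent mass: 37 × 1.0078250 + 48 × 1.008665 = 85.7054450 u
The mass defect is 85.7054450 − 84.91179 = 0.7936550 u.
Converting to energy: 0.7936550 u × 931.5 MeV/u = 739.290 MeV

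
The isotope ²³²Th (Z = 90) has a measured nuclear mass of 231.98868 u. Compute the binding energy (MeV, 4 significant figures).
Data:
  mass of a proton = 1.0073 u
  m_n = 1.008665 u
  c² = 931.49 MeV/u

Σm = 90·m_p + 142·m_n = 90.6570 + 143.230430 = 233.887430 u
The mass defect is 233.887430 − 231.98868 = 1.898750 u.
Binding energy = Δm·c² = 1.898750 × 931.49 MeV/u = 1768.67 MeV

1769 MeV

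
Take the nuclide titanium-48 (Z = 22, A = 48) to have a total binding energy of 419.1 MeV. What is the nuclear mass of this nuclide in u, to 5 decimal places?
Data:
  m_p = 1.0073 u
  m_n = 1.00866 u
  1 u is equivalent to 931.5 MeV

47.93584 u

Mass defect = 419.1 MeV / (931.5 MeV/u) = 0.4499195 u
Constituent mass = 22(1.0073) + 26(1.00866) = 48.38576 u
Nuclear mass = 48.38576 − 0.4499195 = 47.9358405 u ≈ 47.93584 u (to 5 decimal places)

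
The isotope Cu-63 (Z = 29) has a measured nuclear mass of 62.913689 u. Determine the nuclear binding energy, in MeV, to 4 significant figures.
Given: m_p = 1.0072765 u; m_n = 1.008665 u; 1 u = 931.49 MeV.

Total constituent mass: 29 × 1.0072765 + 34 × 1.008665 = 63.5056285 u
Δm = 63.5056285 − 62.913689 = 0.5919395 u
Converting to energy: 0.5919395 u × 931.49 MeV/u = 551.386 MeV

551.4 MeV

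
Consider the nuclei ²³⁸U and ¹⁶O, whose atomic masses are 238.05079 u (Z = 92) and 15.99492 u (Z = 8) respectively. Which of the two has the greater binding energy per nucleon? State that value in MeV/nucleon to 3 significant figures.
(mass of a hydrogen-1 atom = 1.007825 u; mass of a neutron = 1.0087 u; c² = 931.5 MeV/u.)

¹⁶O; 7.99 MeV/nucleon

²³⁸U: Σm = 92(1.007825) + 146(1.0087) = 239.990100 u; Δm = 1.939310 u; E_B = 1806.5 MeV; E_B/A = 7.590 MeV
¹⁶O: Σm = 8(1.007825) + 8(1.0087) = 16.132200 u; Δm = 0.137280 u; E_B = 127.876 MeV; E_B/A = 7.992 MeV
¹⁶O has the higher binding energy per nucleon, so it is the more tightly bound nucleus.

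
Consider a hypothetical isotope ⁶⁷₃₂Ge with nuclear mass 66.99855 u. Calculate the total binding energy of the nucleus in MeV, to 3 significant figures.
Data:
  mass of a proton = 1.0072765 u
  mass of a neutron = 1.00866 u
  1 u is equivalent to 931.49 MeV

501 MeV

With 32 protons and 35 neutrons (A = 67):
Σm = 32·m_p + 35·m_n = 32.2328480 + 35.30310 = 67.5359480 u
Mass defect Δm = 67.5359480 − 66.99855 = 0.5373980 u
Converting to energy: 0.5373980 u × 931.49 MeV/u = 500.581 MeV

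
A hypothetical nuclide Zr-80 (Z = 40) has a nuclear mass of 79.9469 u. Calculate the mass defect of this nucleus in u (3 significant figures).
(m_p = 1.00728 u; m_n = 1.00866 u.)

The nucleus contains 40 protons and 80 − 40 = 40 neutrons.
Mass of separated nucleons = 40(1.00728) + 40(1.00866) = 40.29120 + 40.34640 = 80.63760 u
Mass defect Δm = 80.63760 − 79.9469 = 0.69070 u

0.691 u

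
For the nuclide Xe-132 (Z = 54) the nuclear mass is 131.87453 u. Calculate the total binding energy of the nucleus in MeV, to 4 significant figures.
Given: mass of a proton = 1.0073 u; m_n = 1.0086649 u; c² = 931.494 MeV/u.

1114 MeV

Total constituent mass: 54 × 1.0073 + 78 × 1.0086649 = 133.0700622 u
Mass defect Δm = 133.0700622 − 131.87453 = 1.1955322 u
E_B = 1.1955322 × 931.494 = 1113.63 MeV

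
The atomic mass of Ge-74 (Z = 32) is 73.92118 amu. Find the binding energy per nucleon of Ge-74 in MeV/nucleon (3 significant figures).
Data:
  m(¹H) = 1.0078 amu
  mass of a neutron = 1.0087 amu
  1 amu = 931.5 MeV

8.73 MeV/nucleon

Mass of separated nucleons = 32(1.0078) + 42(1.0087) = 32.2496 + 42.3654 = 74.6150 amu
Δm = 74.6150 − 73.92118 = 0.69382 amu
E_B = 0.69382 × 931.5 = 646.293 MeV
Per nucleon: 646.293 / 74 = 8.734 MeV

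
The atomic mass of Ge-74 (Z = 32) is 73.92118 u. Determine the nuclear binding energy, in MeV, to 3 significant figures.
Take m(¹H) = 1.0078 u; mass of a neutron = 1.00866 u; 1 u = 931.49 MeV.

645 MeV

Mass of separated nucleons = 32(1.0078) + 42(1.00866) = 32.2496 + 42.36372 = 74.61332 u
Mass defect Δm = 74.61332 − 73.92118 = 0.69214 u
Binding energy = Δm·c² = 0.69214 × 931.49 MeV/u = 644.721 MeV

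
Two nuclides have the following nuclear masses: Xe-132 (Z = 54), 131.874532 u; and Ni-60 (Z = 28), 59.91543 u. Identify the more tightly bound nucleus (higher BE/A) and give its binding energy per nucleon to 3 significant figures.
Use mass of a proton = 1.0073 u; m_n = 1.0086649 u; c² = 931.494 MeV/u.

Xe-132: Σm = 54(1.0073) + 78(1.0086649) = 133.0700622 u; Δm = 1.1955302 u; E_B = 1113.63 MeV; E_B/A = 8.437 MeV
Ni-60: Σm = 28(1.0073) + 32(1.0086649) = 60.4816768 u; Δm = 0.5662468 u; E_B = 527.46 MeV; E_B/A = 8.791 MeV
Ni-60 has the higher binding energy per nucleon, so it is the more tightly bound nucleus.

Ni-60; 8.79 MeV/nucleon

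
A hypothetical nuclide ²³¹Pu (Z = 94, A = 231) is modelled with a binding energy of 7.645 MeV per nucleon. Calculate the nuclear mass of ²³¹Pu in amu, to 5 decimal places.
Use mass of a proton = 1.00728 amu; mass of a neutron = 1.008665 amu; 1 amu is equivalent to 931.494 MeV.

Total binding energy = 231 × 7.645 = 1765.995 MeV
Mass defect = 1765.995 MeV / (931.494 MeV/amu) = 1.8958737 amu
Constituent mass = 94(1.00728) + 137(1.008665) = 232.871425 amu
Nuclear mass = 232.871425 − 1.8958737 = 230.9755513 amu ≈ 230.97555 amu (to 5 decimal places)

230.97555 amu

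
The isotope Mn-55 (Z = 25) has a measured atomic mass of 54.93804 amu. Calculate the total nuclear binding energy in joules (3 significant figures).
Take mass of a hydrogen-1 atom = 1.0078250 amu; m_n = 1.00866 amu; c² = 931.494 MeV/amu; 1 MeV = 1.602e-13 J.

7.72e-11 J

The nucleus contains 25 protons and 55 − 25 = 30 neutrons.
Σm = 25·m(¹H) + 30·m_n = 25.1956250 + 30.25980 = 55.4554250 amu
Mass defect Δm = 55.4554250 − 54.93804 = 0.5173850 amu
Converting to energy: 0.5173850 amu × 931.494 MeV/amu = 481.941 MeV
In joules: 481.941 MeV × 1.602e-13 J/MeV = 7.7207e-11 J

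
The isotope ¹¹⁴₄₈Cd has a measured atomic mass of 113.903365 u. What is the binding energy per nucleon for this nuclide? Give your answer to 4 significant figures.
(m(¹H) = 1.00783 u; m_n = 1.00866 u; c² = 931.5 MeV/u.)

Σm = 48·m(¹H) + 66·m_n = 48.37584 + 66.57156 = 114.94740 u
Δm = 114.94740 − 113.903365 = 1.044035 u
Binding energy = Δm·c² = 1.044035 × 931.5 MeV/u = 972.519 MeV
BE/A = 972.519 MeV / 114 = 8.531 MeV/nucleon

8.531 MeV/nucleon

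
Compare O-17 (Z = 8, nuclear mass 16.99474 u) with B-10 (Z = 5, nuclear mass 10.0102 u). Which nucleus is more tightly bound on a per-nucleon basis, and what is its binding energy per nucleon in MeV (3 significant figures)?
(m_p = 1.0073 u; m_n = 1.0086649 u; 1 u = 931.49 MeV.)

O-17: Σm = 8(1.0073) + 9(1.0086649) = 17.1363841 u; Δm = 0.1416441 u; E_B = 131.94 MeV; E_B/A = 7.761 MeV
B-10: Σm = 5(1.0073) + 5(1.0086649) = 10.0798245 u; Δm = 0.0696245 u; E_B = 64.8545 MeV; E_B/A = 6.485 MeV
O-17 has the higher binding energy per nucleon, so it is the more tightly bound nucleus.

O-17; 7.76 MeV/nucleon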